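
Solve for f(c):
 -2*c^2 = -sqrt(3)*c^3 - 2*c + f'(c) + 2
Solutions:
 f(c) = C1 + sqrt(3)*c^4/4 - 2*c^3/3 + c^2 - 2*c


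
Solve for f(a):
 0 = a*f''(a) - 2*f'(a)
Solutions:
 f(a) = C1 + C2*a^3


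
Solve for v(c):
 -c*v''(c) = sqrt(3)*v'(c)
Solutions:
 v(c) = C1 + C2*c^(1 - sqrt(3))


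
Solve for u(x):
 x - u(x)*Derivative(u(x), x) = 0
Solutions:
 u(x) = -sqrt(C1 + x^2)
 u(x) = sqrt(C1 + x^2)


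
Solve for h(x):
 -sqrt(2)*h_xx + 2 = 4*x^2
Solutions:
 h(x) = C1 + C2*x - sqrt(2)*x^4/6 + sqrt(2)*x^2/2


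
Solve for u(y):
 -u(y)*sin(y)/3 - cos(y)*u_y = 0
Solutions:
 u(y) = C1*cos(y)^(1/3)


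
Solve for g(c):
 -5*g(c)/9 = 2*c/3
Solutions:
 g(c) = -6*c/5


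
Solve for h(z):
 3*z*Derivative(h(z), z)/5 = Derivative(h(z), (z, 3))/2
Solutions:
 h(z) = C1 + Integral(C2*airyai(5^(2/3)*6^(1/3)*z/5) + C3*airybi(5^(2/3)*6^(1/3)*z/5), z)


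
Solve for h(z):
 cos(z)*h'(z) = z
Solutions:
 h(z) = C1 + Integral(z/cos(z), z)


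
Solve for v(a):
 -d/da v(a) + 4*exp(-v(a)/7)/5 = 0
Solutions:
 v(a) = 7*log(C1 + 4*a/35)


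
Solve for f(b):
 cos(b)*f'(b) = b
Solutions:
 f(b) = C1 + Integral(b/cos(b), b)


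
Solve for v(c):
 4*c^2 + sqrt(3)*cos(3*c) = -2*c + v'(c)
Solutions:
 v(c) = C1 + 4*c^3/3 + c^2 + sqrt(3)*sin(3*c)/3


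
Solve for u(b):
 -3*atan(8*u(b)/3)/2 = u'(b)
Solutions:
 Integral(1/atan(8*_y/3), (_y, u(b))) = C1 - 3*b/2


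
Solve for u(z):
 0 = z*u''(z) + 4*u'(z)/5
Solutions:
 u(z) = C1 + C2*z^(1/5)


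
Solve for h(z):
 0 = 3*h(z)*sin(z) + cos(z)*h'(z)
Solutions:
 h(z) = C1*cos(z)^3


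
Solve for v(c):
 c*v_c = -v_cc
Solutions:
 v(c) = C1 + C2*erf(sqrt(2)*c/2)


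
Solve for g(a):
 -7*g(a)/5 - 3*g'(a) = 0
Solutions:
 g(a) = C1*exp(-7*a/15)


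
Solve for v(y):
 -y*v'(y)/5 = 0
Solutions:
 v(y) = C1


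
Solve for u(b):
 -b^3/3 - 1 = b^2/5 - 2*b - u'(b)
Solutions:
 u(b) = C1 + b^4/12 + b^3/15 - b^2 + b


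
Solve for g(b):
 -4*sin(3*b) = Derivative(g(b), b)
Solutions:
 g(b) = C1 + 4*cos(3*b)/3


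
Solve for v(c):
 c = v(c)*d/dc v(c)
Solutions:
 v(c) = -sqrt(C1 + c^2)
 v(c) = sqrt(C1 + c^2)


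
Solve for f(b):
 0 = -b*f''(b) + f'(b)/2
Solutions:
 f(b) = C1 + C2*b^(3/2)


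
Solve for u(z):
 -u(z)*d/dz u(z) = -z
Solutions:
 u(z) = -sqrt(C1 + z^2)
 u(z) = sqrt(C1 + z^2)


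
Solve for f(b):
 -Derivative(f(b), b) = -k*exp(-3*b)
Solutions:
 f(b) = C1 - k*exp(-3*b)/3


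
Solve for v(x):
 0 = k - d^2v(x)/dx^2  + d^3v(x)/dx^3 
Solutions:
 v(x) = C1 + C2*x + C3*exp(x) + k*x^2/2


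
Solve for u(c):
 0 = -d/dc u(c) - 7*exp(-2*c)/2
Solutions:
 u(c) = C1 + 7*exp(-2*c)/4


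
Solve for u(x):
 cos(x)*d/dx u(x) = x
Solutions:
 u(x) = C1 + Integral(x/cos(x), x)


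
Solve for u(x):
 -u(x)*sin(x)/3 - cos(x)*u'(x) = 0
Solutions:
 u(x) = C1*cos(x)^(1/3)


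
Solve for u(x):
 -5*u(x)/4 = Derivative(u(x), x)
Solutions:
 u(x) = C1*exp(-5*x/4)


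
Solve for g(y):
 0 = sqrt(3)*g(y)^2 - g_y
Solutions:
 g(y) = -1/(C1 + sqrt(3)*y)


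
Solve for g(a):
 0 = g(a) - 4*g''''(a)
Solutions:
 g(a) = C1*exp(-sqrt(2)*a/2) + C2*exp(sqrt(2)*a/2) + C3*sin(sqrt(2)*a/2) + C4*cos(sqrt(2)*a/2)


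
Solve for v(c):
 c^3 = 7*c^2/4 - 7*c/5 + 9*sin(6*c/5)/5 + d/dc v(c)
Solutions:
 v(c) = C1 + c^4/4 - 7*c^3/12 + 7*c^2/10 + 3*cos(6*c/5)/2


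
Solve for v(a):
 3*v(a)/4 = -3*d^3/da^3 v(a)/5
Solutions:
 v(a) = C3*exp(-10^(1/3)*a/2) + (C1*sin(10^(1/3)*sqrt(3)*a/4) + C2*cos(10^(1/3)*sqrt(3)*a/4))*exp(10^(1/3)*a/4)


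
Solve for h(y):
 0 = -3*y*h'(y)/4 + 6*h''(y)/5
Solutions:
 h(y) = C1 + C2*erfi(sqrt(5)*y/4)


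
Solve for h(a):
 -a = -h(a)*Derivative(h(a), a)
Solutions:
 h(a) = -sqrt(C1 + a^2)
 h(a) = sqrt(C1 + a^2)


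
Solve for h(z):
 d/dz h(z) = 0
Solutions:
 h(z) = C1


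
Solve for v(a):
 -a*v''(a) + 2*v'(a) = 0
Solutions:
 v(a) = C1 + C2*a^3


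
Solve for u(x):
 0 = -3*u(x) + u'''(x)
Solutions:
 u(x) = C3*exp(3^(1/3)*x) + (C1*sin(3^(5/6)*x/2) + C2*cos(3^(5/6)*x/2))*exp(-3^(1/3)*x/2)


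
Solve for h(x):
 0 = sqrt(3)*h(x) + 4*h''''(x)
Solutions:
 h(x) = (C1*sin(3^(1/8)*x/2) + C2*cos(3^(1/8)*x/2))*exp(-3^(1/8)*x/2) + (C3*sin(3^(1/8)*x/2) + C4*cos(3^(1/8)*x/2))*exp(3^(1/8)*x/2)


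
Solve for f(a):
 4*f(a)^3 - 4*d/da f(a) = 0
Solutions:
 f(a) = -sqrt(2)*sqrt(-1/(C1 + a))/2
 f(a) = sqrt(2)*sqrt(-1/(C1 + a))/2


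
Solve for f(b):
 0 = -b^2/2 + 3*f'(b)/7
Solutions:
 f(b) = C1 + 7*b^3/18


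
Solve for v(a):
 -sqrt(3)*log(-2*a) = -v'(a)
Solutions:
 v(a) = C1 + sqrt(3)*a*log(-a) + sqrt(3)*a*(-1 + log(2))


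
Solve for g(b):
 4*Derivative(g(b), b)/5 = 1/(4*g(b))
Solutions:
 g(b) = -sqrt(C1 + 10*b)/4
 g(b) = sqrt(C1 + 10*b)/4


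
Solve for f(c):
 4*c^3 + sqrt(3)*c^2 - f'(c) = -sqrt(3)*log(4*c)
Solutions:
 f(c) = C1 + c^4 + sqrt(3)*c^3/3 + sqrt(3)*c*log(c) - sqrt(3)*c + 2*sqrt(3)*c*log(2)


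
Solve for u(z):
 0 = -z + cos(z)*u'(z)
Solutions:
 u(z) = C1 + Integral(z/cos(z), z)


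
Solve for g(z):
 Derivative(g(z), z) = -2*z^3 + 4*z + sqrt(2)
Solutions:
 g(z) = C1 - z^4/2 + 2*z^2 + sqrt(2)*z


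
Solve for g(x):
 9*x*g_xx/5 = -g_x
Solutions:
 g(x) = C1 + C2*x^(4/9)


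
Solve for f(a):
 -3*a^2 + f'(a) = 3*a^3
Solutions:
 f(a) = C1 + 3*a^4/4 + a^3


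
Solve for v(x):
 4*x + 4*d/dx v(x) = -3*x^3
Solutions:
 v(x) = C1 - 3*x^4/16 - x^2/2


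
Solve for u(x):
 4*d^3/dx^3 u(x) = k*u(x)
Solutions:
 u(x) = C1*exp(2^(1/3)*k^(1/3)*x/2) + C2*exp(2^(1/3)*k^(1/3)*x*(-1 + sqrt(3)*I)/4) + C3*exp(-2^(1/3)*k^(1/3)*x*(1 + sqrt(3)*I)/4)


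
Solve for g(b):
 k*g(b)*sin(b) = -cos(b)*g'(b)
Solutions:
 g(b) = C1*exp(k*log(cos(b)))


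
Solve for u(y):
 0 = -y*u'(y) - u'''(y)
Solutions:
 u(y) = C1 + Integral(C2*airyai(-y) + C3*airybi(-y), y)


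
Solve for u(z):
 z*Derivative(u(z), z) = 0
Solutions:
 u(z) = C1


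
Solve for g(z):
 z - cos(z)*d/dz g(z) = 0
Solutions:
 g(z) = C1 + Integral(z/cos(z), z)


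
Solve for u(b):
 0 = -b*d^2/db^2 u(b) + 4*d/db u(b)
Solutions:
 u(b) = C1 + C2*b^5


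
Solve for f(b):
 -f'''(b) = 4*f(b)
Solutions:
 f(b) = C3*exp(-2^(2/3)*b) + (C1*sin(2^(2/3)*sqrt(3)*b/2) + C2*cos(2^(2/3)*sqrt(3)*b/2))*exp(2^(2/3)*b/2)


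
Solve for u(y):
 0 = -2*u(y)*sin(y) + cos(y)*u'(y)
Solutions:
 u(y) = C1/cos(y)^2


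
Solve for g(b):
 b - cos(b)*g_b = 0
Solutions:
 g(b) = C1 + Integral(b/cos(b), b)


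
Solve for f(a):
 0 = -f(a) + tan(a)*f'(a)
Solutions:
 f(a) = C1*sin(a)


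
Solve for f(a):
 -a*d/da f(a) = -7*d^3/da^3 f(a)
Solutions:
 f(a) = C1 + Integral(C2*airyai(7^(2/3)*a/7) + C3*airybi(7^(2/3)*a/7), a)


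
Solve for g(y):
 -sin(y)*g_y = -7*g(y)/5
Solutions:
 g(y) = C1*(cos(y) - 1)^(7/10)/(cos(y) + 1)^(7/10)


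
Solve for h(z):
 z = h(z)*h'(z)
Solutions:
 h(z) = -sqrt(C1 + z^2)
 h(z) = sqrt(C1 + z^2)


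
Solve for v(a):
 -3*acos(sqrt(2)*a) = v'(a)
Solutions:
 v(a) = C1 - 3*a*acos(sqrt(2)*a) + 3*sqrt(2)*sqrt(1 - 2*a^2)/2


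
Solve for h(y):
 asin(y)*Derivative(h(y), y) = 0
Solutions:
 h(y) = C1


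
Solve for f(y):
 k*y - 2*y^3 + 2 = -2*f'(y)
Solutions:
 f(y) = C1 - k*y^2/4 + y^4/4 - y


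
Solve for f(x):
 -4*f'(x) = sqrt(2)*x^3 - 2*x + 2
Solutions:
 f(x) = C1 - sqrt(2)*x^4/16 + x^2/4 - x/2


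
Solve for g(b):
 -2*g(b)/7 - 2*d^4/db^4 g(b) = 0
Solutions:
 g(b) = (C1*sin(sqrt(2)*7^(3/4)*b/14) + C2*cos(sqrt(2)*7^(3/4)*b/14))*exp(-sqrt(2)*7^(3/4)*b/14) + (C3*sin(sqrt(2)*7^(3/4)*b/14) + C4*cos(sqrt(2)*7^(3/4)*b/14))*exp(sqrt(2)*7^(3/4)*b/14)


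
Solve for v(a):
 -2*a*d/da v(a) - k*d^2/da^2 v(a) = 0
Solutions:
 v(a) = C1 + C2*sqrt(k)*erf(a*sqrt(1/k))


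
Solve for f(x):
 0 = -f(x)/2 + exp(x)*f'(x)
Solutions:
 f(x) = C1*exp(-exp(-x)/2)


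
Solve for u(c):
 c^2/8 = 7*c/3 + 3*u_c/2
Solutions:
 u(c) = C1 + c^3/36 - 7*c^2/9


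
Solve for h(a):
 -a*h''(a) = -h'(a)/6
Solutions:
 h(a) = C1 + C2*a^(7/6)


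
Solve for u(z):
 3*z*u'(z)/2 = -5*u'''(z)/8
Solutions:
 u(z) = C1 + Integral(C2*airyai(-12^(1/3)*5^(2/3)*z/5) + C3*airybi(-12^(1/3)*5^(2/3)*z/5), z)


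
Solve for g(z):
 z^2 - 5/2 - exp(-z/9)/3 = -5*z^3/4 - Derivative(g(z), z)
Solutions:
 g(z) = C1 - 5*z^4/16 - z^3/3 + 5*z/2 - 3*exp(-z/9)


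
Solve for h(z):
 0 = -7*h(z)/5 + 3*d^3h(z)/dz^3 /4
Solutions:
 h(z) = C3*exp(15^(2/3)*28^(1/3)*z/15) + (C1*sin(28^(1/3)*3^(1/6)*5^(2/3)*z/10) + C2*cos(28^(1/3)*3^(1/6)*5^(2/3)*z/10))*exp(-15^(2/3)*28^(1/3)*z/30)


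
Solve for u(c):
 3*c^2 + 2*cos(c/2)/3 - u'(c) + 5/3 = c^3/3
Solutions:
 u(c) = C1 - c^4/12 + c^3 + 5*c/3 + 4*sin(c/2)/3


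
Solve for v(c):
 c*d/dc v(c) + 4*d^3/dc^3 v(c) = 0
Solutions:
 v(c) = C1 + Integral(C2*airyai(-2^(1/3)*c/2) + C3*airybi(-2^(1/3)*c/2), c)


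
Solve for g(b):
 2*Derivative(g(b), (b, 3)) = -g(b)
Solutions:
 g(b) = C3*exp(-2^(2/3)*b/2) + (C1*sin(2^(2/3)*sqrt(3)*b/4) + C2*cos(2^(2/3)*sqrt(3)*b/4))*exp(2^(2/3)*b/4)


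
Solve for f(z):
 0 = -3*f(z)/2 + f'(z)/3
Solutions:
 f(z) = C1*exp(9*z/2)


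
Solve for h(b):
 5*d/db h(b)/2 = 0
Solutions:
 h(b) = C1


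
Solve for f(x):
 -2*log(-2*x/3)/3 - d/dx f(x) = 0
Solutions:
 f(x) = C1 - 2*x*log(-x)/3 + 2*x*(-log(2) + 1 + log(3))/3


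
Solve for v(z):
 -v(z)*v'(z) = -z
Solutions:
 v(z) = -sqrt(C1 + z^2)
 v(z) = sqrt(C1 + z^2)


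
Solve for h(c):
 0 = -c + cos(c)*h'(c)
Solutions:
 h(c) = C1 + Integral(c/cos(c), c)


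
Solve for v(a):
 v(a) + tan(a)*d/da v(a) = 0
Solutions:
 v(a) = C1/sin(a)


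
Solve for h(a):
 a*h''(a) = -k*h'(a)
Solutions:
 h(a) = C1 + a^(1 - re(k))*(C2*sin(log(a)*Abs(im(k))) + C3*cos(log(a)*im(k)))


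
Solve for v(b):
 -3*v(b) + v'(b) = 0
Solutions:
 v(b) = C1*exp(3*b)


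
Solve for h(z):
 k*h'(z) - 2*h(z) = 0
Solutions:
 h(z) = C1*exp(2*z/k)


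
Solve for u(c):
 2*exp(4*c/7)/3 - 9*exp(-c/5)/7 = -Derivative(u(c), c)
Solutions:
 u(c) = C1 - 7*exp(4*c/7)/6 - 45*exp(-c/5)/7


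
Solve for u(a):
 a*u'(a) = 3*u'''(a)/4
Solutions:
 u(a) = C1 + Integral(C2*airyai(6^(2/3)*a/3) + C3*airybi(6^(2/3)*a/3), a)


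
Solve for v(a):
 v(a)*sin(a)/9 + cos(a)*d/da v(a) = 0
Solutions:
 v(a) = C1*cos(a)^(1/9)


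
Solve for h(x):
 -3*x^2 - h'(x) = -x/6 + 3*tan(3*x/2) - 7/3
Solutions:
 h(x) = C1 - x^3 + x^2/12 + 7*x/3 + 2*log(cos(3*x/2))


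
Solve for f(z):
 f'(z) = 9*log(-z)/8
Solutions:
 f(z) = C1 + 9*z*log(-z)/8 - 9*z/8


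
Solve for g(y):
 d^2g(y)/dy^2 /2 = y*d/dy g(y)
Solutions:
 g(y) = C1 + C2*erfi(y)


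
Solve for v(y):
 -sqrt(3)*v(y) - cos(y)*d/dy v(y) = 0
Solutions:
 v(y) = C1*(sin(y) - 1)^(sqrt(3)/2)/(sin(y) + 1)^(sqrt(3)/2)


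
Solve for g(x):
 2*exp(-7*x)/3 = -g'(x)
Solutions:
 g(x) = C1 + 2*exp(-7*x)/21


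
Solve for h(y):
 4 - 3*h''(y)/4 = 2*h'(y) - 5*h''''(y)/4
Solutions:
 h(y) = C1 + C2*exp(-5^(1/3)*y*(5^(1/3)/(sqrt(395) + 20)^(1/3) + (sqrt(395) + 20)^(1/3))/10)*sin(sqrt(3)*5^(1/3)*y*(-(sqrt(395) + 20)^(1/3) + 5^(1/3)/(sqrt(395) + 20)^(1/3))/10) + C3*exp(-5^(1/3)*y*(5^(1/3)/(sqrt(395) + 20)^(1/3) + (sqrt(395) + 20)^(1/3))/10)*cos(sqrt(3)*5^(1/3)*y*(-(sqrt(395) + 20)^(1/3) + 5^(1/3)/(sqrt(395) + 20)^(1/3))/10) + C4*exp(5^(1/3)*y*(5^(1/3)/(sqrt(395) + 20)^(1/3) + (sqrt(395) + 20)^(1/3))/5) + 2*y


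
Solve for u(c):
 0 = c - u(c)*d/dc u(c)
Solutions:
 u(c) = -sqrt(C1 + c^2)
 u(c) = sqrt(C1 + c^2)


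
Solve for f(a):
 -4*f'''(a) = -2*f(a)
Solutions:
 f(a) = C3*exp(2^(2/3)*a/2) + (C1*sin(2^(2/3)*sqrt(3)*a/4) + C2*cos(2^(2/3)*sqrt(3)*a/4))*exp(-2^(2/3)*a/4)


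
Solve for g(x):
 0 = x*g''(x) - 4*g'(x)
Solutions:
 g(x) = C1 + C2*x^5


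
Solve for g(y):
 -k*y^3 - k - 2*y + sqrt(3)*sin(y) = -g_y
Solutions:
 g(y) = C1 + k*y^4/4 + k*y + y^2 + sqrt(3)*cos(y)


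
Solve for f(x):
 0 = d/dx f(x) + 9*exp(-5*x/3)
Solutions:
 f(x) = C1 + 27*exp(-5*x/3)/5


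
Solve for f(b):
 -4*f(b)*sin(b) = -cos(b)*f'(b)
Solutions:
 f(b) = C1/cos(b)^4


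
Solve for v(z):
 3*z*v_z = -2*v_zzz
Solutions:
 v(z) = C1 + Integral(C2*airyai(-2^(2/3)*3^(1/3)*z/2) + C3*airybi(-2^(2/3)*3^(1/3)*z/2), z)


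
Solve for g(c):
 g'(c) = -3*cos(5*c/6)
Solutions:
 g(c) = C1 - 18*sin(5*c/6)/5


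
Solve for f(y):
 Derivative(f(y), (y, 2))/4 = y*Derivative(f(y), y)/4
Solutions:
 f(y) = C1 + C2*erfi(sqrt(2)*y/2)


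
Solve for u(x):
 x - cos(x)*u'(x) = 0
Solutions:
 u(x) = C1 + Integral(x/cos(x), x)


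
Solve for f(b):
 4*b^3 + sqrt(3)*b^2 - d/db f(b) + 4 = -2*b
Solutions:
 f(b) = C1 + b^4 + sqrt(3)*b^3/3 + b^2 + 4*b


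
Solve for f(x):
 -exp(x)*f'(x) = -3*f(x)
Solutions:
 f(x) = C1*exp(-3*exp(-x))


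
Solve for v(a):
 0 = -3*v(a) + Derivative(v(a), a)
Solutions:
 v(a) = C1*exp(3*a)


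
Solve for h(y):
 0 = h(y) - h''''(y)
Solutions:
 h(y) = C1*exp(-y) + C2*exp(y) + C3*sin(y) + C4*cos(y)


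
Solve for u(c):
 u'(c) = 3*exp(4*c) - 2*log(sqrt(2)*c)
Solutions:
 u(c) = C1 - 2*c*log(c) + c*(2 - log(2)) + 3*exp(4*c)/4


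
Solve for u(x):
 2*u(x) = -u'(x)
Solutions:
 u(x) = C1*exp(-2*x)


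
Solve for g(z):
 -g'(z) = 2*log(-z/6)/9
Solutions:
 g(z) = C1 - 2*z*log(-z)/9 + 2*z*(1 + log(6))/9


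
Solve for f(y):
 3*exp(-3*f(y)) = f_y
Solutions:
 f(y) = log(C1 + 9*y)/3
 f(y) = log((-3^(1/3) - 3^(5/6)*I)*(C1 + 3*y)^(1/3)/2)
 f(y) = log((-3^(1/3) + 3^(5/6)*I)*(C1 + 3*y)^(1/3)/2)


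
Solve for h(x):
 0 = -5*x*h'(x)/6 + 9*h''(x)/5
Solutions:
 h(x) = C1 + C2*erfi(5*sqrt(3)*x/18)


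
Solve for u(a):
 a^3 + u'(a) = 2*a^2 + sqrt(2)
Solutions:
 u(a) = C1 - a^4/4 + 2*a^3/3 + sqrt(2)*a


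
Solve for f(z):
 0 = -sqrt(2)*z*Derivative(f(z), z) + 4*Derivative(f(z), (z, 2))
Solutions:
 f(z) = C1 + C2*erfi(2^(3/4)*z/4)


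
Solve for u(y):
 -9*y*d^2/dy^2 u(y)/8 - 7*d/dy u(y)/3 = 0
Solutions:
 u(y) = C1 + C2/y^(29/27)


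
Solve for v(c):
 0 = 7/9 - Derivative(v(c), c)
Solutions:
 v(c) = C1 + 7*c/9


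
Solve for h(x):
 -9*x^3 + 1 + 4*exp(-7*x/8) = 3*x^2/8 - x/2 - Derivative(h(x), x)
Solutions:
 h(x) = C1 + 9*x^4/4 + x^3/8 - x^2/4 - x + 32*exp(-7*x/8)/7


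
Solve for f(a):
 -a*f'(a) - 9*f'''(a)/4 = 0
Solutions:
 f(a) = C1 + Integral(C2*airyai(-2^(2/3)*3^(1/3)*a/3) + C3*airybi(-2^(2/3)*3^(1/3)*a/3), a)


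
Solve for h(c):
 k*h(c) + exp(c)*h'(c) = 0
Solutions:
 h(c) = C1*exp(k*exp(-c))


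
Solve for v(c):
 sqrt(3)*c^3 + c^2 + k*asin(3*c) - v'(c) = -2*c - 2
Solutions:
 v(c) = C1 + sqrt(3)*c^4/4 + c^3/3 + c^2 + 2*c + k*(c*asin(3*c) + sqrt(1 - 9*c^2)/3)


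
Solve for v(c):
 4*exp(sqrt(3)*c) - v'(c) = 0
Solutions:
 v(c) = C1 + 4*sqrt(3)*exp(sqrt(3)*c)/3


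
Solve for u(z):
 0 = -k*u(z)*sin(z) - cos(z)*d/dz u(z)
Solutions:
 u(z) = C1*exp(k*log(cos(z)))


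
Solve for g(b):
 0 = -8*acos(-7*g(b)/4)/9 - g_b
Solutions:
 Integral(1/acos(-7*_y/4), (_y, g(b))) = C1 - 8*b/9


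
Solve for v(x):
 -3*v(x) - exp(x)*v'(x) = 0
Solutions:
 v(x) = C1*exp(3*exp(-x))


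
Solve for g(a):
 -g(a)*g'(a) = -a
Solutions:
 g(a) = -sqrt(C1 + a^2)
 g(a) = sqrt(C1 + a^2)


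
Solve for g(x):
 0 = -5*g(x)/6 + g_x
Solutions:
 g(x) = C1*exp(5*x/6)


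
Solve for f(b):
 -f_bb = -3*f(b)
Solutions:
 f(b) = C1*exp(-sqrt(3)*b) + C2*exp(sqrt(3)*b)


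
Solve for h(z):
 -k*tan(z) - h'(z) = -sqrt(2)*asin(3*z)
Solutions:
 h(z) = C1 + k*log(cos(z)) + sqrt(2)*(z*asin(3*z) + sqrt(1 - 9*z^2)/3)


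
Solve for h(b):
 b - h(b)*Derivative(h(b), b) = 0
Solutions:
 h(b) = -sqrt(C1 + b^2)
 h(b) = sqrt(C1 + b^2)


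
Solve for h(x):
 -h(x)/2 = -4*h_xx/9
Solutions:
 h(x) = C1*exp(-3*sqrt(2)*x/4) + C2*exp(3*sqrt(2)*x/4)


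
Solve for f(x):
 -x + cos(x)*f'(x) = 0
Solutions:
 f(x) = C1 + Integral(x/cos(x), x)


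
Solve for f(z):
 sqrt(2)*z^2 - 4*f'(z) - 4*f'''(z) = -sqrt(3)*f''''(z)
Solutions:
 f(z) = C1 + C2*exp(z*(-6^(1/3)*(9*sqrt(435) + 113*sqrt(3))^(1/3) - 8*6^(2/3)/(9*sqrt(435) + 113*sqrt(3))^(1/3) + 8*sqrt(3))/18)*sin(2^(1/3)*3^(1/6)*z*(-3^(2/3)*(9*sqrt(435) + 113*sqrt(3))^(1/3) + 24*2^(1/3)/(9*sqrt(435) + 113*sqrt(3))^(1/3))/18) + C3*exp(z*(-6^(1/3)*(9*sqrt(435) + 113*sqrt(3))^(1/3) - 8*6^(2/3)/(9*sqrt(435) + 113*sqrt(3))^(1/3) + 8*sqrt(3))/18)*cos(2^(1/3)*3^(1/6)*z*(-3^(2/3)*(9*sqrt(435) + 113*sqrt(3))^(1/3) + 24*2^(1/3)/(9*sqrt(435) + 113*sqrt(3))^(1/3))/18) + C4*exp(z*(8*6^(2/3)/(9*sqrt(435) + 113*sqrt(3))^(1/3) + 4*sqrt(3) + 6^(1/3)*(9*sqrt(435) + 113*sqrt(3))^(1/3))/9) + sqrt(2)*z^3/12 - sqrt(2)*z/2


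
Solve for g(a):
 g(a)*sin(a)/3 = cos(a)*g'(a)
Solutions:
 g(a) = C1/cos(a)^(1/3)


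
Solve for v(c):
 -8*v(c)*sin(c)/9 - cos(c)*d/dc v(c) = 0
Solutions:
 v(c) = C1*cos(c)^(8/9)


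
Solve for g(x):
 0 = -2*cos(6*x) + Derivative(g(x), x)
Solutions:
 g(x) = C1 + sin(6*x)/3


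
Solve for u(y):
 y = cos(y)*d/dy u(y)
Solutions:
 u(y) = C1 + Integral(y/cos(y), y)


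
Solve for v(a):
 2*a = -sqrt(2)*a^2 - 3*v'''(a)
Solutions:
 v(a) = C1 + C2*a + C3*a^2 - sqrt(2)*a^5/180 - a^4/36


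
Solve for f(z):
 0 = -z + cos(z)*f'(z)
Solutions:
 f(z) = C1 + Integral(z/cos(z), z)


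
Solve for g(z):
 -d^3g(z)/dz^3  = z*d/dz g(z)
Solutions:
 g(z) = C1 + Integral(C2*airyai(-z) + C3*airybi(-z), z)


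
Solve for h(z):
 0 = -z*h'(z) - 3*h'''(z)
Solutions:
 h(z) = C1 + Integral(C2*airyai(-3^(2/3)*z/3) + C3*airybi(-3^(2/3)*z/3), z)


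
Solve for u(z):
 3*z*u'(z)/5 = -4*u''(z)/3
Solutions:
 u(z) = C1 + C2*erf(3*sqrt(10)*z/20)


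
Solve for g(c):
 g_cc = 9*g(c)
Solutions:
 g(c) = C1*exp(-3*c) + C2*exp(3*c)


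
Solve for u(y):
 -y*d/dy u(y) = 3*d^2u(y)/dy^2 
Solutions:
 u(y) = C1 + C2*erf(sqrt(6)*y/6)


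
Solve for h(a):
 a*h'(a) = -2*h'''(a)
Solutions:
 h(a) = C1 + Integral(C2*airyai(-2^(2/3)*a/2) + C3*airybi(-2^(2/3)*a/2), a)


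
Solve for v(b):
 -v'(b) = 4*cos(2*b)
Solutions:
 v(b) = C1 - 2*sin(2*b)


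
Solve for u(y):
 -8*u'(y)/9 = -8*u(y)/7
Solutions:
 u(y) = C1*exp(9*y/7)


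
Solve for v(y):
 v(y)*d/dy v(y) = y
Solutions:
 v(y) = -sqrt(C1 + y^2)
 v(y) = sqrt(C1 + y^2)


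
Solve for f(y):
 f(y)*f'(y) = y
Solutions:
 f(y) = -sqrt(C1 + y^2)
 f(y) = sqrt(C1 + y^2)


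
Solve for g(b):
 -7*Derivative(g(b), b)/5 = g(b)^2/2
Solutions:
 g(b) = 14/(C1 + 5*b)


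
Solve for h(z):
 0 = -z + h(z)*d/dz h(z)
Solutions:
 h(z) = -sqrt(C1 + z^2)
 h(z) = sqrt(C1 + z^2)


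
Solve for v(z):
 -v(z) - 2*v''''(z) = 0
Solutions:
 v(z) = (C1*sin(2^(1/4)*z/2) + C2*cos(2^(1/4)*z/2))*exp(-2^(1/4)*z/2) + (C3*sin(2^(1/4)*z/2) + C4*cos(2^(1/4)*z/2))*exp(2^(1/4)*z/2)


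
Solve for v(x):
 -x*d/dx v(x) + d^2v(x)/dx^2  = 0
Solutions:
 v(x) = C1 + C2*erfi(sqrt(2)*x/2)


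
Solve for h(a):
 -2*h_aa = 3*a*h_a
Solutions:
 h(a) = C1 + C2*erf(sqrt(3)*a/2)


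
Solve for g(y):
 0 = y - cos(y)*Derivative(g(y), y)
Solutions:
 g(y) = C1 + Integral(y/cos(y), y)


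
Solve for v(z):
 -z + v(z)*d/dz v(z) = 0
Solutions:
 v(z) = -sqrt(C1 + z^2)
 v(z) = sqrt(C1 + z^2)


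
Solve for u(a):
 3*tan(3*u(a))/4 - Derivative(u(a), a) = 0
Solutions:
 u(a) = -asin(C1*exp(9*a/4))/3 + pi/3
 u(a) = asin(C1*exp(9*a/4))/3


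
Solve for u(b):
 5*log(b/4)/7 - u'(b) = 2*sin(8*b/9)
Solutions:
 u(b) = C1 + 5*b*log(b)/7 - 10*b*log(2)/7 - 5*b/7 + 9*cos(8*b/9)/4


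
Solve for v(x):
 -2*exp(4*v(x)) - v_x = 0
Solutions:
 v(x) = log(-I*(1/(C1 + 8*x))^(1/4))
 v(x) = log(I*(1/(C1 + 8*x))^(1/4))
 v(x) = log(-(1/(C1 + 8*x))^(1/4))
 v(x) = log(1/(C1 + 8*x))/4


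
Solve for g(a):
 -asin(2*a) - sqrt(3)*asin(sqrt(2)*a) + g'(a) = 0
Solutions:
 g(a) = C1 + a*asin(2*a) + sqrt(1 - 4*a^2)/2 + sqrt(3)*(a*asin(sqrt(2)*a) + sqrt(2)*sqrt(1 - 2*a^2)/2)


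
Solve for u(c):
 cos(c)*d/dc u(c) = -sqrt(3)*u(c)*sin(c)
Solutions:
 u(c) = C1*cos(c)^(sqrt(3))


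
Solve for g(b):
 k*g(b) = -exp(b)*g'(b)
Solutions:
 g(b) = C1*exp(k*exp(-b))


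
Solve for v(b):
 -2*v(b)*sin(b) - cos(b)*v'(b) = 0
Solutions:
 v(b) = C1*cos(b)^2


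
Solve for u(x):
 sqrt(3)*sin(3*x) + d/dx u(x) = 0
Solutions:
 u(x) = C1 + sqrt(3)*cos(3*x)/3


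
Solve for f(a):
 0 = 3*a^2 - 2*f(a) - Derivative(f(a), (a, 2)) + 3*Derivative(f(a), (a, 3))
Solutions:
 f(a) = C3*exp(a) + 3*a^2/2 + (C1*sin(sqrt(5)*a/3) + C2*cos(sqrt(5)*a/3))*exp(-a/3) - 3/2


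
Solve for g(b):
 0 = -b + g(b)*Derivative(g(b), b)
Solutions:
 g(b) = -sqrt(C1 + b^2)
 g(b) = sqrt(C1 + b^2)


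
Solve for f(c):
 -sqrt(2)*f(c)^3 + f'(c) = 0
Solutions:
 f(c) = -sqrt(2)*sqrt(-1/(C1 + sqrt(2)*c))/2
 f(c) = sqrt(2)*sqrt(-1/(C1 + sqrt(2)*c))/2


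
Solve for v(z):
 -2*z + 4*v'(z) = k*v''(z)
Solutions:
 v(z) = C1 + C2*exp(4*z/k) + k*z/8 + z^2/4


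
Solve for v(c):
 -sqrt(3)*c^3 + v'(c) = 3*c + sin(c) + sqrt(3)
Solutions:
 v(c) = C1 + sqrt(3)*c^4/4 + 3*c^2/2 + sqrt(3)*c - cos(c)


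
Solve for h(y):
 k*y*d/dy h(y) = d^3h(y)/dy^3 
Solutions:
 h(y) = C1 + Integral(C2*airyai(k^(1/3)*y) + C3*airybi(k^(1/3)*y), y)


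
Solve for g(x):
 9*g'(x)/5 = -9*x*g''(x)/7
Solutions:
 g(x) = C1 + C2/x^(2/5)


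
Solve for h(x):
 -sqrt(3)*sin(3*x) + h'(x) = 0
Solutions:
 h(x) = C1 - sqrt(3)*cos(3*x)/3


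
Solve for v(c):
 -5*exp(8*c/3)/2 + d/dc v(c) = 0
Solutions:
 v(c) = C1 + 15*exp(8*c/3)/16


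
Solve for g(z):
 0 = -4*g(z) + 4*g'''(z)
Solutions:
 g(z) = C3*exp(z) + (C1*sin(sqrt(3)*z/2) + C2*cos(sqrt(3)*z/2))*exp(-z/2)


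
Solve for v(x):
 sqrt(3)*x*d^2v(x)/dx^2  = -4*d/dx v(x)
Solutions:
 v(x) = C1 + C2*x^(1 - 4*sqrt(3)/3)


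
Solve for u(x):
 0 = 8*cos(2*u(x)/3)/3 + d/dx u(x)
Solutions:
 8*x/3 - 3*log(sin(2*u(x)/3) - 1)/4 + 3*log(sin(2*u(x)/3) + 1)/4 = C1


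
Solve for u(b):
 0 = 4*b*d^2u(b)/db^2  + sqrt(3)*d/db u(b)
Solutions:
 u(b) = C1 + C2*b^(1 - sqrt(3)/4)


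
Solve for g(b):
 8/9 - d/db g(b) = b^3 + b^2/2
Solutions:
 g(b) = C1 - b^4/4 - b^3/6 + 8*b/9


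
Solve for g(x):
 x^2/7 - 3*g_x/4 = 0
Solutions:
 g(x) = C1 + 4*x^3/63


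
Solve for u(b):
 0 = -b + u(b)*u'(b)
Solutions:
 u(b) = -sqrt(C1 + b^2)
 u(b) = sqrt(C1 + b^2)


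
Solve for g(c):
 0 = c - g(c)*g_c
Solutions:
 g(c) = -sqrt(C1 + c^2)
 g(c) = sqrt(C1 + c^2)


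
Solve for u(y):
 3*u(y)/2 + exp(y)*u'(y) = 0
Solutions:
 u(y) = C1*exp(3*exp(-y)/2)


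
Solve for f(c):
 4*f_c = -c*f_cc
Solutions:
 f(c) = C1 + C2/c^3


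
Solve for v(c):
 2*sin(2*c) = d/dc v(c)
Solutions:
 v(c) = C1 - cos(2*c)


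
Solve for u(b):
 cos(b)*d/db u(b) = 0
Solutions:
 u(b) = C1


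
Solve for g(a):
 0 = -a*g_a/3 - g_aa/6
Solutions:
 g(a) = C1 + C2*erf(a)


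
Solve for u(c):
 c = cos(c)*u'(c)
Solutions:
 u(c) = C1 + Integral(c/cos(c), c)


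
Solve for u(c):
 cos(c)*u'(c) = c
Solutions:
 u(c) = C1 + Integral(c/cos(c), c)


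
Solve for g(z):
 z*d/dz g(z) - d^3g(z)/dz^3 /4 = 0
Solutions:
 g(z) = C1 + Integral(C2*airyai(2^(2/3)*z) + C3*airybi(2^(2/3)*z), z)


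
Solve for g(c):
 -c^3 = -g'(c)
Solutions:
 g(c) = C1 + c^4/4


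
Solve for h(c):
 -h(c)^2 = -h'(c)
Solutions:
 h(c) = -1/(C1 + c)


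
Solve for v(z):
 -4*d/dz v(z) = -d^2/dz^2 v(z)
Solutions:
 v(z) = C1 + C2*exp(4*z)


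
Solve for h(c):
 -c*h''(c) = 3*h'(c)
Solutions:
 h(c) = C1 + C2/c^2


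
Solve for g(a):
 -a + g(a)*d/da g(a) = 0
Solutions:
 g(a) = -sqrt(C1 + a^2)
 g(a) = sqrt(C1 + a^2)


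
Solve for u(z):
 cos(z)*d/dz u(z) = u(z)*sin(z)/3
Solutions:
 u(z) = C1/cos(z)^(1/3)


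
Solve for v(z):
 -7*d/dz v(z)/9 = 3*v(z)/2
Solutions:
 v(z) = C1*exp(-27*z/14)


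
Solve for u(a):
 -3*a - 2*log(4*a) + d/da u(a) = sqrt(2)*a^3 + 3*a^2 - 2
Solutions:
 u(a) = C1 + sqrt(2)*a^4/4 + a^3 + 3*a^2/2 + 2*a*log(a) - 4*a + a*log(16)


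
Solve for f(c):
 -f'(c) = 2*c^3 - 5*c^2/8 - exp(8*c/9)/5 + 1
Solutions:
 f(c) = C1 - c^4/2 + 5*c^3/24 - c + 9*exp(8*c/9)/40


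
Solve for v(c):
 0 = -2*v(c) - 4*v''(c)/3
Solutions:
 v(c) = C1*sin(sqrt(6)*c/2) + C2*cos(sqrt(6)*c/2)


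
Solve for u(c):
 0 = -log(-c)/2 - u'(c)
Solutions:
 u(c) = C1 - c*log(-c)/2 + c/2


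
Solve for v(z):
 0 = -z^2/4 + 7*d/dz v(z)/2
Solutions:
 v(z) = C1 + z^3/42


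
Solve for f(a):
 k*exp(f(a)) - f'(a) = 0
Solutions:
 f(a) = log(-1/(C1 + a*k))


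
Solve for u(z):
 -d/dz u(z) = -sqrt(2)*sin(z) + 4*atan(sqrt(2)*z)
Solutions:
 u(z) = C1 - 4*z*atan(sqrt(2)*z) + sqrt(2)*log(2*z^2 + 1) - sqrt(2)*cos(z)


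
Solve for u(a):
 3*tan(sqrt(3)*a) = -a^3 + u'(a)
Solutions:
 u(a) = C1 + a^4/4 - sqrt(3)*log(cos(sqrt(3)*a))


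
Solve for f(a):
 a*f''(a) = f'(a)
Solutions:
 f(a) = C1 + C2*a^2


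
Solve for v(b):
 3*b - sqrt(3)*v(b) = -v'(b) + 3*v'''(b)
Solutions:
 v(b) = C1*exp(2^(1/3)*3^(1/6)*b*(6/(sqrt(717) + 27)^(1/3) + 2^(1/3)*3^(2/3)*(sqrt(717) + 27)^(1/3))/36)*sin(b*(-12^(1/3)*(sqrt(717) + 27)^(1/3) + 2*18^(1/3)/(sqrt(717) + 27)^(1/3))/12) + C2*exp(2^(1/3)*3^(1/6)*b*(6/(sqrt(717) + 27)^(1/3) + 2^(1/3)*3^(2/3)*(sqrt(717) + 27)^(1/3))/36)*cos(b*(-12^(1/3)*(sqrt(717) + 27)^(1/3) + 2*18^(1/3)/(sqrt(717) + 27)^(1/3))/12) + C3*exp(-2^(1/3)*3^(1/6)*b*(6/(sqrt(717) + 27)^(1/3) + 2^(1/3)*3^(2/3)*(sqrt(717) + 27)^(1/3))/18) + sqrt(3)*b + 1


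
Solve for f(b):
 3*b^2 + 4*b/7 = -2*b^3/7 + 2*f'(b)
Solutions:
 f(b) = C1 + b^4/28 + b^3/2 + b^2/7


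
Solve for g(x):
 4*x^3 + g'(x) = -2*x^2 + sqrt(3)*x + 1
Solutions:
 g(x) = C1 - x^4 - 2*x^3/3 + sqrt(3)*x^2/2 + x


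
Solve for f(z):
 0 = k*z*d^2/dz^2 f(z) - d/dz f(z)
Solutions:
 f(z) = C1 + z^(((re(k) + 1)*re(k) + im(k)^2)/(re(k)^2 + im(k)^2))*(C2*sin(log(z)*Abs(im(k))/(re(k)^2 + im(k)^2)) + C3*cos(log(z)*im(k)/(re(k)^2 + im(k)^2)))


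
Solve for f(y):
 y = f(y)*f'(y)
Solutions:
 f(y) = -sqrt(C1 + y^2)
 f(y) = sqrt(C1 + y^2)


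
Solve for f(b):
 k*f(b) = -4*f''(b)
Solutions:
 f(b) = C1*exp(-b*sqrt(-k)/2) + C2*exp(b*sqrt(-k)/2)


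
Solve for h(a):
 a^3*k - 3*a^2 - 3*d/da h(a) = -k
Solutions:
 h(a) = C1 + a^4*k/12 - a^3/3 + a*k/3


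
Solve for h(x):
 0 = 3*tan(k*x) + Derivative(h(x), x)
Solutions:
 h(x) = C1 - 3*Piecewise((-log(cos(k*x))/k, Ne(k, 0)), (0, True))


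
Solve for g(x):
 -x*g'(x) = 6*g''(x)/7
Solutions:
 g(x) = C1 + C2*erf(sqrt(21)*x/6)


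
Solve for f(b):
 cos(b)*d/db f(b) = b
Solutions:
 f(b) = C1 + Integral(b/cos(b), b)


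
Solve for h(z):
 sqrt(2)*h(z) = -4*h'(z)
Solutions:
 h(z) = C1*exp(-sqrt(2)*z/4)


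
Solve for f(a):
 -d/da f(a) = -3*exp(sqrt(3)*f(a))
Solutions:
 f(a) = sqrt(3)*(2*log(-1/(C1 + 3*a)) - log(3))/6


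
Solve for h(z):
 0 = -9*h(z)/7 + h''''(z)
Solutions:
 h(z) = C1*exp(-sqrt(3)*7^(3/4)*z/7) + C2*exp(sqrt(3)*7^(3/4)*z/7) + C3*sin(sqrt(3)*7^(3/4)*z/7) + C4*cos(sqrt(3)*7^(3/4)*z/7)


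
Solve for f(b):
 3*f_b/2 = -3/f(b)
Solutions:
 f(b) = -sqrt(C1 - 4*b)
 f(b) = sqrt(C1 - 4*b)


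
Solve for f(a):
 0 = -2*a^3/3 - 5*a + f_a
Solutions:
 f(a) = C1 + a^4/6 + 5*a^2/2


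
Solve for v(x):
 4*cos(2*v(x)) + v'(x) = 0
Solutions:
 v(x) = -asin((C1 + exp(16*x))/(C1 - exp(16*x)))/2 + pi/2
 v(x) = asin((C1 + exp(16*x))/(C1 - exp(16*x)))/2


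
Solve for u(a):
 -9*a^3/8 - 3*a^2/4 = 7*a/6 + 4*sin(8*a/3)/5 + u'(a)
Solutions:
 u(a) = C1 - 9*a^4/32 - a^3/4 - 7*a^2/12 + 3*cos(8*a/3)/10


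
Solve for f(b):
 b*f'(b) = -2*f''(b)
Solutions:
 f(b) = C1 + C2*erf(b/2)


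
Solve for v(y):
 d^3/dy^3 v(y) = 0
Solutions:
 v(y) = C1 + C2*y + C3*y^2


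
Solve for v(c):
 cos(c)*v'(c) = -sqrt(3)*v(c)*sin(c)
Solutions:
 v(c) = C1*cos(c)^(sqrt(3))


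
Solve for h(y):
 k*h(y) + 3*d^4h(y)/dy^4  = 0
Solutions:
 h(y) = C1*exp(-3^(3/4)*y*(-k)^(1/4)/3) + C2*exp(3^(3/4)*y*(-k)^(1/4)/3) + C3*exp(-3^(3/4)*I*y*(-k)^(1/4)/3) + C4*exp(3^(3/4)*I*y*(-k)^(1/4)/3)


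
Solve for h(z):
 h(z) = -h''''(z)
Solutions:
 h(z) = (C1*sin(sqrt(2)*z/2) + C2*cos(sqrt(2)*z/2))*exp(-sqrt(2)*z/2) + (C3*sin(sqrt(2)*z/2) + C4*cos(sqrt(2)*z/2))*exp(sqrt(2)*z/2)


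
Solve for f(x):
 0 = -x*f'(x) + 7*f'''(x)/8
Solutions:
 f(x) = C1 + Integral(C2*airyai(2*7^(2/3)*x/7) + C3*airybi(2*7^(2/3)*x/7), x)


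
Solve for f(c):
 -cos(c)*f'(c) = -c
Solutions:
 f(c) = C1 + Integral(c/cos(c), c)


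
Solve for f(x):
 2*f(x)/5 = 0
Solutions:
 f(x) = 0


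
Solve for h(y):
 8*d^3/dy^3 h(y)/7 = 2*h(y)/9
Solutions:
 h(y) = C3*exp(42^(1/3)*y/6) + (C1*sin(14^(1/3)*3^(5/6)*y/12) + C2*cos(14^(1/3)*3^(5/6)*y/12))*exp(-42^(1/3)*y/12)


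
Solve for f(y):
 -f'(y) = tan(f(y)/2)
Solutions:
 f(y) = -2*asin(C1*exp(-y/2)) + 2*pi
 f(y) = 2*asin(C1*exp(-y/2))


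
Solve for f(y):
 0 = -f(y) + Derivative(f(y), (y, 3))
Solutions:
 f(y) = C3*exp(y) + (C1*sin(sqrt(3)*y/2) + C2*cos(sqrt(3)*y/2))*exp(-y/2)


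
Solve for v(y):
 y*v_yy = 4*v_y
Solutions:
 v(y) = C1 + C2*y^5


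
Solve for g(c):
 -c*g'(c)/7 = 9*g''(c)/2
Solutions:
 g(c) = C1 + C2*erf(sqrt(7)*c/21)


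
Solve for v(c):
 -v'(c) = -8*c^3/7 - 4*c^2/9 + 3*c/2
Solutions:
 v(c) = C1 + 2*c^4/7 + 4*c^3/27 - 3*c^2/4


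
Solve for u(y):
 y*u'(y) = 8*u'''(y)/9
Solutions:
 u(y) = C1 + Integral(C2*airyai(3^(2/3)*y/2) + C3*airybi(3^(2/3)*y/2), y)


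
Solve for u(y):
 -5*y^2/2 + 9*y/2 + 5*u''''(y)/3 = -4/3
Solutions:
 u(y) = C1 + C2*y + C3*y^2 + C4*y^3 + y^6/240 - 9*y^5/400 - y^4/30


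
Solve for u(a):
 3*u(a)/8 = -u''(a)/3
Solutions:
 u(a) = C1*sin(3*sqrt(2)*a/4) + C2*cos(3*sqrt(2)*a/4)


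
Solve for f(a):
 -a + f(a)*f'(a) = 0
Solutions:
 f(a) = -sqrt(C1 + a^2)
 f(a) = sqrt(C1 + a^2)


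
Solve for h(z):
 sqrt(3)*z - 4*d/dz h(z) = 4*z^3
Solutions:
 h(z) = C1 - z^4/4 + sqrt(3)*z^2/8


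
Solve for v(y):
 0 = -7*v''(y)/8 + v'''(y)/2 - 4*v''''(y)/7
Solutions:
 v(y) = C1 + C2*y + (C3*sin(7*sqrt(7)*y/16) + C4*cos(7*sqrt(7)*y/16))*exp(7*y/16)


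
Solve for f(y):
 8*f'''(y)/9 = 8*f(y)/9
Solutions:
 f(y) = C3*exp(y) + (C1*sin(sqrt(3)*y/2) + C2*cos(sqrt(3)*y/2))*exp(-y/2)


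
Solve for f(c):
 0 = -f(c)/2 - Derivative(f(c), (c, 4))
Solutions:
 f(c) = (C1*sin(2^(1/4)*c/2) + C2*cos(2^(1/4)*c/2))*exp(-2^(1/4)*c/2) + (C3*sin(2^(1/4)*c/2) + C4*cos(2^(1/4)*c/2))*exp(2^(1/4)*c/2)


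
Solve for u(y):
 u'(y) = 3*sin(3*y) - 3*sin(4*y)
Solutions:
 u(y) = C1 - cos(3*y) + 3*cos(4*y)/4


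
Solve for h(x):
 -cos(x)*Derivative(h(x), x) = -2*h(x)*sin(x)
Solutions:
 h(x) = C1/cos(x)^2


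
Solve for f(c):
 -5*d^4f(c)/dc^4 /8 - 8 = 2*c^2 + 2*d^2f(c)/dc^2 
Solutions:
 f(c) = C1 + C2*c + C3*sin(4*sqrt(5)*c/5) + C4*cos(4*sqrt(5)*c/5) - c^4/12 - 27*c^2/16


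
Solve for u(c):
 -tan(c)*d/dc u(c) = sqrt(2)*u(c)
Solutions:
 u(c) = C1/sin(c)^(sqrt(2))


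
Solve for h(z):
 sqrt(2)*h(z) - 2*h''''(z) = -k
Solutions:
 h(z) = C1*exp(-2^(7/8)*z/2) + C2*exp(2^(7/8)*z/2) + C3*sin(2^(7/8)*z/2) + C4*cos(2^(7/8)*z/2) - sqrt(2)*k/2


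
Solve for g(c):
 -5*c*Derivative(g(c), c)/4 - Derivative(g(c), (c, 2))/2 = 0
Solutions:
 g(c) = C1 + C2*erf(sqrt(5)*c/2)


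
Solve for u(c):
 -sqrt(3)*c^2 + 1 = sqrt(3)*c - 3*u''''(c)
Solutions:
 u(c) = C1 + C2*c + C3*c^2 + C4*c^3 + sqrt(3)*c^6/1080 + sqrt(3)*c^5/360 - c^4/72


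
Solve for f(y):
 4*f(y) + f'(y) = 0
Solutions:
 f(y) = C1*exp(-4*y)


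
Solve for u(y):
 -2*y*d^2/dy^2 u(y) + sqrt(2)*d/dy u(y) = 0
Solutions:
 u(y) = C1 + C2*y^(sqrt(2)/2 + 1)


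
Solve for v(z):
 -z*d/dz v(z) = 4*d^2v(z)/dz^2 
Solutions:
 v(z) = C1 + C2*erf(sqrt(2)*z/4)


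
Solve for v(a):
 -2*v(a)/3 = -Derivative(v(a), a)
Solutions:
 v(a) = C1*exp(2*a/3)


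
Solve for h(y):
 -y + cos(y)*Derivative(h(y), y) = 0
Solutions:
 h(y) = C1 + Integral(y/cos(y), y)


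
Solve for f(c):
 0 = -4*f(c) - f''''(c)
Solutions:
 f(c) = (C1*sin(c) + C2*cos(c))*exp(-c) + (C3*sin(c) + C4*cos(c))*exp(c)


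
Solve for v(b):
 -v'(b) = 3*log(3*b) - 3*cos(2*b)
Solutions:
 v(b) = C1 - 3*b*log(b) - 3*b*log(3) + 3*b + 3*sin(2*b)/2


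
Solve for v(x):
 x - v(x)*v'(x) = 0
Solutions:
 v(x) = -sqrt(C1 + x^2)
 v(x) = sqrt(C1 + x^2)


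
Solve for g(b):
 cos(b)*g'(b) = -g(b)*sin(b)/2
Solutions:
 g(b) = C1*sqrt(cos(b))


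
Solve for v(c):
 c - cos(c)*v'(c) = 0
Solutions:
 v(c) = C1 + Integral(c/cos(c), c)


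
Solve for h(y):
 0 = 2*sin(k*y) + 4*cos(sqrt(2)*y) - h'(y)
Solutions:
 h(y) = C1 + 2*sqrt(2)*sin(sqrt(2)*y) - 2*cos(k*y)/k


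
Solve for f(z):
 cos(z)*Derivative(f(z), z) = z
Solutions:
 f(z) = C1 + Integral(z/cos(z), z)


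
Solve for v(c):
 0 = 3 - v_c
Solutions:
 v(c) = C1 + 3*c


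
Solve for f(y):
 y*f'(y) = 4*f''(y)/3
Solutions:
 f(y) = C1 + C2*erfi(sqrt(6)*y/4)


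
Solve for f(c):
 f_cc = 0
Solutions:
 f(c) = C1 + C2*c


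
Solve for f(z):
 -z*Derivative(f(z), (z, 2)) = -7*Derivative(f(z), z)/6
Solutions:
 f(z) = C1 + C2*z^(13/6)


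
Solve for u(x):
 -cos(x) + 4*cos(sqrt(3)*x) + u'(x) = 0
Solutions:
 u(x) = C1 + sin(x) - 4*sqrt(3)*sin(sqrt(3)*x)/3


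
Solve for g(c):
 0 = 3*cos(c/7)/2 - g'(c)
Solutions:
 g(c) = C1 + 21*sin(c/7)/2


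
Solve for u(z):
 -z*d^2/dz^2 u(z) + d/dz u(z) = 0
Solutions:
 u(z) = C1 + C2*z^2


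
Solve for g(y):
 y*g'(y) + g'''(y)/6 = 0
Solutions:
 g(y) = C1 + Integral(C2*airyai(-6^(1/3)*y) + C3*airybi(-6^(1/3)*y), y)


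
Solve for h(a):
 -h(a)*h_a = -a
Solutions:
 h(a) = -sqrt(C1 + a^2)
 h(a) = sqrt(C1 + a^2)


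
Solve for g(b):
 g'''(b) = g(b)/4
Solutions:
 g(b) = C3*exp(2^(1/3)*b/2) + (C1*sin(2^(1/3)*sqrt(3)*b/4) + C2*cos(2^(1/3)*sqrt(3)*b/4))*exp(-2^(1/3)*b/4)


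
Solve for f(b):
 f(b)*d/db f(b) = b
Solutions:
 f(b) = -sqrt(C1 + b^2)
 f(b) = sqrt(C1 + b^2)


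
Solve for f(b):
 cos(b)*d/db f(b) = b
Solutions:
 f(b) = C1 + Integral(b/cos(b), b)


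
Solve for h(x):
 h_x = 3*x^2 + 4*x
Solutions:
 h(x) = C1 + x^3 + 2*x^2


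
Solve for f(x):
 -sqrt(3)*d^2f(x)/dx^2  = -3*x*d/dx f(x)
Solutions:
 f(x) = C1 + C2*erfi(sqrt(2)*3^(1/4)*x/2)


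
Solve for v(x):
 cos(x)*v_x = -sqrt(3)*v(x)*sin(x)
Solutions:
 v(x) = C1*cos(x)^(sqrt(3))


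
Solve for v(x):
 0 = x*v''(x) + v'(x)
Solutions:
 v(x) = C1 + C2*log(x)


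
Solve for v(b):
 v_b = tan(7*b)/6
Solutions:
 v(b) = C1 - log(cos(7*b))/42


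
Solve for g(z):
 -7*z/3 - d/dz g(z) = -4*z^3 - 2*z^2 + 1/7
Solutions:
 g(z) = C1 + z^4 + 2*z^3/3 - 7*z^2/6 - z/7


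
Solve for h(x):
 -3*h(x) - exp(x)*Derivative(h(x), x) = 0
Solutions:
 h(x) = C1*exp(3*exp(-x))


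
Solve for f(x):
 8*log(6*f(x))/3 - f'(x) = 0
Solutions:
 -3*Integral(1/(log(_y) + log(6)), (_y, f(x)))/8 = C1 - x


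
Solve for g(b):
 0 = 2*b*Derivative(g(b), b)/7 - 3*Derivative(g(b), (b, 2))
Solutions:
 g(b) = C1 + C2*erfi(sqrt(21)*b/21)


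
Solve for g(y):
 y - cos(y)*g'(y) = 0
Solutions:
 g(y) = C1 + Integral(y/cos(y), y)


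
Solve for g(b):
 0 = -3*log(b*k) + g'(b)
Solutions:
 g(b) = C1 + 3*b*log(b*k) - 3*b


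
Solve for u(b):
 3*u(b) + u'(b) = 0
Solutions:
 u(b) = C1*exp(-3*b)


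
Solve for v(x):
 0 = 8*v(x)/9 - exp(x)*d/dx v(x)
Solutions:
 v(x) = C1*exp(-8*exp(-x)/9)


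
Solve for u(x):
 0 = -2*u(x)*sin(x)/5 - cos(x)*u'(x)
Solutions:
 u(x) = C1*cos(x)^(2/5)


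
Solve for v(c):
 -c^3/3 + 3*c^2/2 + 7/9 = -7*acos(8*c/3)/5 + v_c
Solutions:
 v(c) = C1 - c^4/12 + c^3/2 + 7*c*acos(8*c/3)/5 + 7*c/9 - 7*sqrt(9 - 64*c^2)/40


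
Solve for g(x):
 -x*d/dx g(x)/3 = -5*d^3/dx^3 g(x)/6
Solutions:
 g(x) = C1 + Integral(C2*airyai(2^(1/3)*5^(2/3)*x/5) + C3*airybi(2^(1/3)*5^(2/3)*x/5), x)


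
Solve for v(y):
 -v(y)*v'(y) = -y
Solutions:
 v(y) = -sqrt(C1 + y^2)
 v(y) = sqrt(C1 + y^2)


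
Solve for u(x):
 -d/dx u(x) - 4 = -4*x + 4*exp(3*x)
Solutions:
 u(x) = C1 + 2*x^2 - 4*x - 4*exp(3*x)/3


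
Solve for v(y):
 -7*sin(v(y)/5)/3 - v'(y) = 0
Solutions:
 7*y/3 + 5*log(cos(v(y)/5) - 1)/2 - 5*log(cos(v(y)/5) + 1)/2 = C1


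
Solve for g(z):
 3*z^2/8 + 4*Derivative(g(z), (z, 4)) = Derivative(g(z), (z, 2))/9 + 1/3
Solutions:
 g(z) = C1 + C2*z + C3*exp(-z/6) + C4*exp(z/6) + 9*z^4/32 + 120*z^2


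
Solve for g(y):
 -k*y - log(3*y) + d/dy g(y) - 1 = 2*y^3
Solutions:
 g(y) = C1 + k*y^2/2 + y^4/2 + y*log(y) + y*log(3)


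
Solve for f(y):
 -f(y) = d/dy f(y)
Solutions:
 f(y) = C1*exp(-y)


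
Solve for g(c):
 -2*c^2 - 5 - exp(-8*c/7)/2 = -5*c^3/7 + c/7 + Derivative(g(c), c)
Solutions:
 g(c) = C1 + 5*c^4/28 - 2*c^3/3 - c^2/14 - 5*c + 7*exp(-8*c/7)/16


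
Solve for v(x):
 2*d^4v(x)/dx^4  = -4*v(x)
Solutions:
 v(x) = (C1*sin(2^(3/4)*x/2) + C2*cos(2^(3/4)*x/2))*exp(-2^(3/4)*x/2) + (C3*sin(2^(3/4)*x/2) + C4*cos(2^(3/4)*x/2))*exp(2^(3/4)*x/2)


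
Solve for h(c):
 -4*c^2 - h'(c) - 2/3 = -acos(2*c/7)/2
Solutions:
 h(c) = C1 - 4*c^3/3 + c*acos(2*c/7)/2 - 2*c/3 - sqrt(49 - 4*c^2)/4


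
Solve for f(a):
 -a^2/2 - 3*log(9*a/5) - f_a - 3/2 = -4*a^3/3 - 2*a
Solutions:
 f(a) = C1 + a^4/3 - a^3/6 + a^2 - 3*a*log(a) + a*log(125/729) + 3*a/2


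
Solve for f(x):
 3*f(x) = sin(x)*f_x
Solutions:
 f(x) = C1*(cos(x) - 1)^(3/2)/(cos(x) + 1)^(3/2)


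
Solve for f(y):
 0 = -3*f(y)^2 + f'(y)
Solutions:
 f(y) = -1/(C1 + 3*y)


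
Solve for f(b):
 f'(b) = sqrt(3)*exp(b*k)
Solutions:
 f(b) = C1 + sqrt(3)*exp(b*k)/k


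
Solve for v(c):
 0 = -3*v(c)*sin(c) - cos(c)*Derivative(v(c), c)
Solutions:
 v(c) = C1*cos(c)^3


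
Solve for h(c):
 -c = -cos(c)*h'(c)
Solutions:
 h(c) = C1 + Integral(c/cos(c), c)


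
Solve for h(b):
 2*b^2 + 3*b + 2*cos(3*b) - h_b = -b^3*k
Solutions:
 h(b) = C1 + b^4*k/4 + 2*b^3/3 + 3*b^2/2 + 2*sin(3*b)/3


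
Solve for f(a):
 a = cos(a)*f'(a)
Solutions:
 f(a) = C1 + Integral(a/cos(a), a)


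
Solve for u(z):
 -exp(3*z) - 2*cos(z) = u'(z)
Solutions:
 u(z) = C1 - exp(3*z)/3 - 2*sin(z)


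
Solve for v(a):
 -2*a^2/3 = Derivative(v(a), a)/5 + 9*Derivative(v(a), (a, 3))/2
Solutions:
 v(a) = C1 + C2*sin(sqrt(10)*a/15) + C3*cos(sqrt(10)*a/15) - 10*a^3/9 + 150*a


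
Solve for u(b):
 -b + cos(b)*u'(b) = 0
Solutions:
 u(b) = C1 + Integral(b/cos(b), b)


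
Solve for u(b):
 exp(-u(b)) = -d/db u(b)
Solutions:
 u(b) = log(C1 - b)


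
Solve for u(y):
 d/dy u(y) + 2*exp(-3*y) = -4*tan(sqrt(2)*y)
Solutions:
 u(y) = C1 - sqrt(2)*log(tan(sqrt(2)*y)^2 + 1) + 2*exp(-3*y)/3


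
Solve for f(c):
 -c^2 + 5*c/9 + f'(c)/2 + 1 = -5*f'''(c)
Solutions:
 f(c) = C1 + C2*sin(sqrt(10)*c/10) + C3*cos(sqrt(10)*c/10) + 2*c^3/3 - 5*c^2/9 - 42*c


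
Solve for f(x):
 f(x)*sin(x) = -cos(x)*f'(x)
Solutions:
 f(x) = C1*cos(x)


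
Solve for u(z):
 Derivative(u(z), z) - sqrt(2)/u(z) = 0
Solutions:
 u(z) = -sqrt(C1 + 2*sqrt(2)*z)
 u(z) = sqrt(C1 + 2*sqrt(2)*z)


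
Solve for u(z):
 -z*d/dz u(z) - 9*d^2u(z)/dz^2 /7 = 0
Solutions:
 u(z) = C1 + C2*erf(sqrt(14)*z/6)


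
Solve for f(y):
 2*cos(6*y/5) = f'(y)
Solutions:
 f(y) = C1 + 5*sin(6*y/5)/3


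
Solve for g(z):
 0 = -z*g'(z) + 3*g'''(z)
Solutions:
 g(z) = C1 + Integral(C2*airyai(3^(2/3)*z/3) + C3*airybi(3^(2/3)*z/3), z)


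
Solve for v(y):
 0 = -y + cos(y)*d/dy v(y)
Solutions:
 v(y) = C1 + Integral(y/cos(y), y)


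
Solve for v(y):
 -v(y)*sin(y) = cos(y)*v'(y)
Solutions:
 v(y) = C1*cos(y)
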